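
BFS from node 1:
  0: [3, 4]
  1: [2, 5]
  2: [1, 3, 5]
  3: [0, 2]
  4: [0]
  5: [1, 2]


Visit 1, enqueue [2, 5]
Visit 2, enqueue [3]
Visit 5, enqueue []
Visit 3, enqueue [0]
Visit 0, enqueue [4]
Visit 4, enqueue []

BFS order: [1, 2, 5, 3, 0, 4]


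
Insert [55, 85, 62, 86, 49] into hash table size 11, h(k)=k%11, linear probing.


Insert 55: h=0 -> slot 0
Insert 85: h=8 -> slot 8
Insert 62: h=7 -> slot 7
Insert 86: h=9 -> slot 9
Insert 49: h=5 -> slot 5

Table: [55, None, None, None, None, 49, None, 62, 85, 86, None]


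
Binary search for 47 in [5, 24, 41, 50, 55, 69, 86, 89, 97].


Step 1: lo=0, hi=8, mid=4, val=55
Step 2: lo=0, hi=3, mid=1, val=24
Step 3: lo=2, hi=3, mid=2, val=41
Step 4: lo=3, hi=3, mid=3, val=50

Not found


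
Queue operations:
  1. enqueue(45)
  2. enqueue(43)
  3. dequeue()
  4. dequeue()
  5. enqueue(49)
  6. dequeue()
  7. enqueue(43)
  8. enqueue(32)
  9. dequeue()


enqueue(45) -> [45]
enqueue(43) -> [45, 43]
dequeue()->45, [43]
dequeue()->43, []
enqueue(49) -> [49]
dequeue()->49, []
enqueue(43) -> [43]
enqueue(32) -> [43, 32]
dequeue()->43, [32]

Final queue: [32]


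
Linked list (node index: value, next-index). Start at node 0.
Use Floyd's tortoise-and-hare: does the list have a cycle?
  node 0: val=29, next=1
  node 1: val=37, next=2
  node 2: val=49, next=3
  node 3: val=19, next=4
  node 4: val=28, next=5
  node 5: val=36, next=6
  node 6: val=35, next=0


Floyd's tortoise (slow, +1) and hare (fast, +2):
  init: slow=0, fast=0
  step 1: slow=1, fast=2
  step 2: slow=2, fast=4
  step 3: slow=3, fast=6
  step 4: slow=4, fast=1
  step 5: slow=5, fast=3
  step 6: slow=6, fast=5
  step 7: slow=0, fast=0
  slow == fast at node 0: cycle detected

Cycle: yes


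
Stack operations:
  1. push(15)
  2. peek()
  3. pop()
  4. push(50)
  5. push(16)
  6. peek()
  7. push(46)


push(15) -> [15]
peek()->15
pop()->15, []
push(50) -> [50]
push(16) -> [50, 16]
peek()->16
push(46) -> [50, 16, 46]

Final stack: [50, 16, 46]


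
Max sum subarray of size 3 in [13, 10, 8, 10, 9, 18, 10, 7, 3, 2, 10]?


[0:3]: 31
[1:4]: 28
[2:5]: 27
[3:6]: 37
[4:7]: 37
[5:8]: 35
[6:9]: 20
[7:10]: 12
[8:11]: 15

Max: 37 at [3:6]


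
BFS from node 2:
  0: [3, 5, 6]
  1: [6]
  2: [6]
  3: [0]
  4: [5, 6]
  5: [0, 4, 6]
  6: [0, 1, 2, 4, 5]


Visit 2, enqueue [6]
Visit 6, enqueue [0, 1, 4, 5]
Visit 0, enqueue [3]
Visit 1, enqueue []
Visit 4, enqueue []
Visit 5, enqueue []
Visit 3, enqueue []

BFS order: [2, 6, 0, 1, 4, 5, 3]


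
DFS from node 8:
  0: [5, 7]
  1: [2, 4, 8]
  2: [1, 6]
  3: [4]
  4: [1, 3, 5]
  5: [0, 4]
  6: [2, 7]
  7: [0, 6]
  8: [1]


Visit 8, push [1]
Visit 1, push [4, 2]
Visit 2, push [6]
Visit 6, push [7]
Visit 7, push [0]
Visit 0, push [5]
Visit 5, push [4]
Visit 4, push [3]
Visit 3, push []

DFS order: [8, 1, 2, 6, 7, 0, 5, 4, 3]


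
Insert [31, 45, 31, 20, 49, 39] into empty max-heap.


Insert 31: [31]
Insert 45: [45, 31]
Insert 31: [45, 31, 31]
Insert 20: [45, 31, 31, 20]
Insert 49: [49, 45, 31, 20, 31]
Insert 39: [49, 45, 39, 20, 31, 31]

Final heap: [49, 45, 39, 20, 31, 31]


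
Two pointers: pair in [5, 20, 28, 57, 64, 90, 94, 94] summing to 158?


lo=0(5)+hi=7(94)=99
lo=1(20)+hi=7(94)=114
lo=2(28)+hi=7(94)=122
lo=3(57)+hi=7(94)=151
lo=4(64)+hi=7(94)=158

Yes: 64+94=158


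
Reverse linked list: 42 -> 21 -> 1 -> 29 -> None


Step 1: curr=42, set curr.next=prev(None) | reversed so far: 42
Step 2: curr=21, set curr.next=prev(42) | reversed so far: 21 -> 42
Step 3: curr=1, set curr.next=prev(21) | reversed so far: 1 -> 21 -> 42
Step 4: curr=29, set curr.next=prev(1) | reversed so far: 29 -> 1 -> 21 -> 42

29 -> 1 -> 21 -> 42 -> None


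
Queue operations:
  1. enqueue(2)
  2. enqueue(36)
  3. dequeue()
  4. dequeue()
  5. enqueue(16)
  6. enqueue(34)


enqueue(2) -> [2]
enqueue(36) -> [2, 36]
dequeue()->2, [36]
dequeue()->36, []
enqueue(16) -> [16]
enqueue(34) -> [16, 34]

Final queue: [16, 34]


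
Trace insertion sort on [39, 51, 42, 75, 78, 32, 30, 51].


Initial: [39, 51, 42, 75, 78, 32, 30, 51]
Insert 51: [39, 51, 42, 75, 78, 32, 30, 51]
Insert 42: [39, 42, 51, 75, 78, 32, 30, 51]
Insert 75: [39, 42, 51, 75, 78, 32, 30, 51]
Insert 78: [39, 42, 51, 75, 78, 32, 30, 51]
Insert 32: [32, 39, 42, 51, 75, 78, 30, 51]
Insert 30: [30, 32, 39, 42, 51, 75, 78, 51]
Insert 51: [30, 32, 39, 42, 51, 51, 75, 78]

Sorted: [30, 32, 39, 42, 51, 51, 75, 78]


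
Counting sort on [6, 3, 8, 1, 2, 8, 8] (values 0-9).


Input: [6, 3, 8, 1, 2, 8, 8]
Counts: [0, 1, 1, 1, 0, 0, 1, 0, 3, 0]

Sorted: [1, 2, 3, 6, 8, 8, 8]


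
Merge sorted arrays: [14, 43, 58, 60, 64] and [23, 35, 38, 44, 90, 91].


Take 14 from A
Take 23 from B
Take 35 from B
Take 38 from B
Take 43 from A
Take 44 from B
Take 58 from A
Take 60 from A
Take 64 from A

Merged: [14, 23, 35, 38, 43, 44, 58, 60, 64, 90, 91]


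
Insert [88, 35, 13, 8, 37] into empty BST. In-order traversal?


Insert 88: root
Insert 35: L from 88
Insert 13: L from 88 -> L from 35
Insert 8: L from 88 -> L from 35 -> L from 13
Insert 37: L from 88 -> R from 35

In-order: [8, 13, 35, 37, 88]


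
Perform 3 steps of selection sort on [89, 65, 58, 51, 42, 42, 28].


Initial: [89, 65, 58, 51, 42, 42, 28]
Step 1: min=28 at 6
  Swap: [28, 65, 58, 51, 42, 42, 89]
Step 2: min=42 at 4
  Swap: [28, 42, 58, 51, 65, 42, 89]
Step 3: min=42 at 5
  Swap: [28, 42, 42, 51, 65, 58, 89]

After 3 steps: [28, 42, 42, 51, 65, 58, 89]


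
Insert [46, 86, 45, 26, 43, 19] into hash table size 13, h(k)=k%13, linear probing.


Insert 46: h=7 -> slot 7
Insert 86: h=8 -> slot 8
Insert 45: h=6 -> slot 6
Insert 26: h=0 -> slot 0
Insert 43: h=4 -> slot 4
Insert 19: h=6, 3 probes -> slot 9

Table: [26, None, None, None, 43, None, 45, 46, 86, 19, None, None, None]


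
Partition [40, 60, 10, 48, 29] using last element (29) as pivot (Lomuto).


Pivot: 29
  10 <= 29: swap -> [10, 60, 40, 48, 29]
Place pivot at 1: [10, 29, 40, 48, 60]

Partitioned: [10, 29, 40, 48, 60]


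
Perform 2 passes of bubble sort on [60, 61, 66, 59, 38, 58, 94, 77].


Initial: [60, 61, 66, 59, 38, 58, 94, 77]
Pass 1: [60, 61, 59, 38, 58, 66, 77, 94] (4 swaps)
Pass 2: [60, 59, 38, 58, 61, 66, 77, 94] (3 swaps)

After 2 passes: [60, 59, 38, 58, 61, 66, 77, 94]


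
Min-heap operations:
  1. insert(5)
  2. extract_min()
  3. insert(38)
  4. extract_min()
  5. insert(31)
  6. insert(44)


insert(5) -> [5]
extract_min()->5, []
insert(38) -> [38]
extract_min()->38, []
insert(31) -> [31]
insert(44) -> [31, 44]

Final heap: [31, 44]


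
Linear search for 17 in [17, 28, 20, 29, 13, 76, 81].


i=0: 17==17 found!

Found at 0, 1 comps


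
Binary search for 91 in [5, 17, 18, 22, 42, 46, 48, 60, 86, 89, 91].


Step 1: lo=0, hi=10, mid=5, val=46
Step 2: lo=6, hi=10, mid=8, val=86
Step 3: lo=9, hi=10, mid=9, val=89
Step 4: lo=10, hi=10, mid=10, val=91

Found at index 10


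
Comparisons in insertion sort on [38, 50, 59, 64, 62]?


Algorithm: insertion sort
Input: [38, 50, 59, 64, 62]
Sorted: [38, 50, 59, 62, 64]

5


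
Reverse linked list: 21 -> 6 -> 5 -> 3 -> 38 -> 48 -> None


Step 1: curr=21, set curr.next=prev(None) | reversed so far: 21
Step 2: curr=6, set curr.next=prev(21) | reversed so far: 6 -> 21
Step 3: curr=5, set curr.next=prev(6) | reversed so far: 5 -> 6 -> 21
Step 4: curr=3, set curr.next=prev(5) | reversed so far: 3 -> 5 -> 6 -> 21
Step 5: curr=38, set curr.next=prev(3) | reversed so far: 38 -> 3 -> 5 -> 6 -> 21
Step 6: curr=48, set curr.next=prev(38) | reversed so far: 48 -> 38 -> 3 -> 5 -> 6 -> 21

48 -> 38 -> 3 -> 5 -> 6 -> 21 -> None


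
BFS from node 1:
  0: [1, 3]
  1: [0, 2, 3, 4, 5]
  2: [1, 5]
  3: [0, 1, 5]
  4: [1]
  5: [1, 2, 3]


Visit 1, enqueue [0, 2, 3, 4, 5]
Visit 0, enqueue []
Visit 2, enqueue []
Visit 3, enqueue []
Visit 4, enqueue []
Visit 5, enqueue []

BFS order: [1, 0, 2, 3, 4, 5]


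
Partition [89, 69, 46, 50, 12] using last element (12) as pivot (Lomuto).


Pivot: 12
Place pivot at 0: [12, 69, 46, 50, 89]

Partitioned: [12, 69, 46, 50, 89]


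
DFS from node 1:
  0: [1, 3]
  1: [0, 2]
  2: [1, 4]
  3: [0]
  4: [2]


Visit 1, push [2, 0]
Visit 0, push [3]
Visit 3, push []
Visit 2, push [4]
Visit 4, push []

DFS order: [1, 0, 3, 2, 4]


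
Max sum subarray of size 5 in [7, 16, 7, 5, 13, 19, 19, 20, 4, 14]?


[0:5]: 48
[1:6]: 60
[2:7]: 63
[3:8]: 76
[4:9]: 75
[5:10]: 76

Max: 76 at [3:8]


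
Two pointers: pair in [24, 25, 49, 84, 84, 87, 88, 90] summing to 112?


lo=0(24)+hi=7(90)=114
lo=0(24)+hi=6(88)=112

Yes: 24+88=112


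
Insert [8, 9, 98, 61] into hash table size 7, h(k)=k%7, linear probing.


Insert 8: h=1 -> slot 1
Insert 9: h=2 -> slot 2
Insert 98: h=0 -> slot 0
Insert 61: h=5 -> slot 5

Table: [98, 8, 9, None, None, 61, None]


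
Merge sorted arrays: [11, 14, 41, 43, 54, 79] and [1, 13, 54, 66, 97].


Take 1 from B
Take 11 from A
Take 13 from B
Take 14 from A
Take 41 from A
Take 43 from A
Take 54 from A
Take 54 from B
Take 66 from B
Take 79 from A

Merged: [1, 11, 13, 14, 41, 43, 54, 54, 66, 79, 97]


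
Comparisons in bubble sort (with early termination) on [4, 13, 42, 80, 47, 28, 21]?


Algorithm: bubble sort (with early termination)
Input: [4, 13, 42, 80, 47, 28, 21]
Sorted: [4, 13, 21, 28, 42, 47, 80]

20


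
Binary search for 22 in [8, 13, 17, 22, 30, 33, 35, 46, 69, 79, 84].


Step 1: lo=0, hi=10, mid=5, val=33
Step 2: lo=0, hi=4, mid=2, val=17
Step 3: lo=3, hi=4, mid=3, val=22

Found at index 3


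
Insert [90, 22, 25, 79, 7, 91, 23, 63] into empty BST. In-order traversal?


Insert 90: root
Insert 22: L from 90
Insert 25: L from 90 -> R from 22
Insert 79: L from 90 -> R from 22 -> R from 25
Insert 7: L from 90 -> L from 22
Insert 91: R from 90
Insert 23: L from 90 -> R from 22 -> L from 25
Insert 63: L from 90 -> R from 22 -> R from 25 -> L from 79

In-order: [7, 22, 23, 25, 63, 79, 90, 91]


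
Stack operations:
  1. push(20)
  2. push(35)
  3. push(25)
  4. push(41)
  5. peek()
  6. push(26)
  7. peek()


push(20) -> [20]
push(35) -> [20, 35]
push(25) -> [20, 35, 25]
push(41) -> [20, 35, 25, 41]
peek()->41
push(26) -> [20, 35, 25, 41, 26]
peek()->26

Final stack: [20, 35, 25, 41, 26]


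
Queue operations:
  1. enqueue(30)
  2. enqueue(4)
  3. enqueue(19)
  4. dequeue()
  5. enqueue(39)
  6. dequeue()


enqueue(30) -> [30]
enqueue(4) -> [30, 4]
enqueue(19) -> [30, 4, 19]
dequeue()->30, [4, 19]
enqueue(39) -> [4, 19, 39]
dequeue()->4, [19, 39]

Final queue: [19, 39]


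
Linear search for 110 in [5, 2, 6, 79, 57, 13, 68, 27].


i=0: 5!=110
i=1: 2!=110
i=2: 6!=110
i=3: 79!=110
i=4: 57!=110
i=5: 13!=110
i=6: 68!=110
i=7: 27!=110

Not found, 8 comps


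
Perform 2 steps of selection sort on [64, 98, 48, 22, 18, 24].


Initial: [64, 98, 48, 22, 18, 24]
Step 1: min=18 at 4
  Swap: [18, 98, 48, 22, 64, 24]
Step 2: min=22 at 3
  Swap: [18, 22, 48, 98, 64, 24]

After 2 steps: [18, 22, 48, 98, 64, 24]


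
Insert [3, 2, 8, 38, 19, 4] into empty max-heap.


Insert 3: [3]
Insert 2: [3, 2]
Insert 8: [8, 2, 3]
Insert 38: [38, 8, 3, 2]
Insert 19: [38, 19, 3, 2, 8]
Insert 4: [38, 19, 4, 2, 8, 3]

Final heap: [38, 19, 4, 2, 8, 3]


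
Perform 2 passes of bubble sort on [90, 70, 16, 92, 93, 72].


Initial: [90, 70, 16, 92, 93, 72]
Pass 1: [70, 16, 90, 92, 72, 93] (3 swaps)
Pass 2: [16, 70, 90, 72, 92, 93] (2 swaps)

After 2 passes: [16, 70, 90, 72, 92, 93]


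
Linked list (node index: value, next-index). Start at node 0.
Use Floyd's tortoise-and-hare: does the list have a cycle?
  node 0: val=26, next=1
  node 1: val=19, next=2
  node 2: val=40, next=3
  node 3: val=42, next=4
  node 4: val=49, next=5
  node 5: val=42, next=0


Floyd's tortoise (slow, +1) and hare (fast, +2):
  init: slow=0, fast=0
  step 1: slow=1, fast=2
  step 2: slow=2, fast=4
  step 3: slow=3, fast=0
  step 4: slow=4, fast=2
  step 5: slow=5, fast=4
  step 6: slow=0, fast=0
  slow == fast at node 0: cycle detected

Cycle: yes


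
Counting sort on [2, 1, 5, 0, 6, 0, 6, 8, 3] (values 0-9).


Input: [2, 1, 5, 0, 6, 0, 6, 8, 3]
Counts: [2, 1, 1, 1, 0, 1, 2, 0, 1, 0]

Sorted: [0, 0, 1, 2, 3, 5, 6, 6, 8]


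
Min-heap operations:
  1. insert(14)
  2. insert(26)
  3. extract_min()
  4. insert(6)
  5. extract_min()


insert(14) -> [14]
insert(26) -> [14, 26]
extract_min()->14, [26]
insert(6) -> [6, 26]
extract_min()->6, [26]

Final heap: [26]


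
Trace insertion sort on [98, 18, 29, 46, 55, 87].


Initial: [98, 18, 29, 46, 55, 87]
Insert 18: [18, 98, 29, 46, 55, 87]
Insert 29: [18, 29, 98, 46, 55, 87]
Insert 46: [18, 29, 46, 98, 55, 87]
Insert 55: [18, 29, 46, 55, 98, 87]
Insert 87: [18, 29, 46, 55, 87, 98]

Sorted: [18, 29, 46, 55, 87, 98]


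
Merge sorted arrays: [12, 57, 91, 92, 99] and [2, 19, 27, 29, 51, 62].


Take 2 from B
Take 12 from A
Take 19 from B
Take 27 from B
Take 29 from B
Take 51 from B
Take 57 from A
Take 62 from B

Merged: [2, 12, 19, 27, 29, 51, 57, 62, 91, 92, 99]


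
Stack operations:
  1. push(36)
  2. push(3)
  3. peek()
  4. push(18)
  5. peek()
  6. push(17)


push(36) -> [36]
push(3) -> [36, 3]
peek()->3
push(18) -> [36, 3, 18]
peek()->18
push(17) -> [36, 3, 18, 17]

Final stack: [36, 3, 18, 17]


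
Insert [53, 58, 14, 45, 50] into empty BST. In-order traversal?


Insert 53: root
Insert 58: R from 53
Insert 14: L from 53
Insert 45: L from 53 -> R from 14
Insert 50: L from 53 -> R from 14 -> R from 45

In-order: [14, 45, 50, 53, 58]


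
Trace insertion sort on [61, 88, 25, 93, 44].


Initial: [61, 88, 25, 93, 44]
Insert 88: [61, 88, 25, 93, 44]
Insert 25: [25, 61, 88, 93, 44]
Insert 93: [25, 61, 88, 93, 44]
Insert 44: [25, 44, 61, 88, 93]

Sorted: [25, 44, 61, 88, 93]


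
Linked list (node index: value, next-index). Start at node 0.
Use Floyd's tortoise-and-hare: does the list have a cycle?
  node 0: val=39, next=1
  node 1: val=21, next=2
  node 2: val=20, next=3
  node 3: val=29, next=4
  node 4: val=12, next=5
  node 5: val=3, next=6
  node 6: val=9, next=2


Floyd's tortoise (slow, +1) and hare (fast, +2):
  init: slow=0, fast=0
  step 1: slow=1, fast=2
  step 2: slow=2, fast=4
  step 3: slow=3, fast=6
  step 4: slow=4, fast=3
  step 5: slow=5, fast=5
  slow == fast at node 5: cycle detected

Cycle: yes


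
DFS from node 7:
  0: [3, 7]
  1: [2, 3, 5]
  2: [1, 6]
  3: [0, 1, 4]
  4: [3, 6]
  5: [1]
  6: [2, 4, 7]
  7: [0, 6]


Visit 7, push [6, 0]
Visit 0, push [3]
Visit 3, push [4, 1]
Visit 1, push [5, 2]
Visit 2, push [6]
Visit 6, push [4]
Visit 4, push []
Visit 5, push []

DFS order: [7, 0, 3, 1, 2, 6, 4, 5]


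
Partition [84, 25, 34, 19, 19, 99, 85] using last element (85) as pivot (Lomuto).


Pivot: 85
  84 <= 85: advance i (no swap)
  25 <= 85: advance i (no swap)
  34 <= 85: advance i (no swap)
  19 <= 85: advance i (no swap)
  19 <= 85: advance i (no swap)
Place pivot at 5: [84, 25, 34, 19, 19, 85, 99]

Partitioned: [84, 25, 34, 19, 19, 85, 99]


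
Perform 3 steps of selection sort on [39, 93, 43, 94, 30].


Initial: [39, 93, 43, 94, 30]
Step 1: min=30 at 4
  Swap: [30, 93, 43, 94, 39]
Step 2: min=39 at 4
  Swap: [30, 39, 43, 94, 93]
Step 3: min=43 at 2
  Swap: [30, 39, 43, 94, 93]

After 3 steps: [30, 39, 43, 94, 93]


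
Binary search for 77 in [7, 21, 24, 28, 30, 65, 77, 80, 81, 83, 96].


Step 1: lo=0, hi=10, mid=5, val=65
Step 2: lo=6, hi=10, mid=8, val=81
Step 3: lo=6, hi=7, mid=6, val=77

Found at index 6


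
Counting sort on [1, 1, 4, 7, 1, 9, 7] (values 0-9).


Input: [1, 1, 4, 7, 1, 9, 7]
Counts: [0, 3, 0, 0, 1, 0, 0, 2, 0, 1]

Sorted: [1, 1, 1, 4, 7, 7, 9]


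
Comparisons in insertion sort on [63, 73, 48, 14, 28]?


Algorithm: insertion sort
Input: [63, 73, 48, 14, 28]
Sorted: [14, 28, 48, 63, 73]

10


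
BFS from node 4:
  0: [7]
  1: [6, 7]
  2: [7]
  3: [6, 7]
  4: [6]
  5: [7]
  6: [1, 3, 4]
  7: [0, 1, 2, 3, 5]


Visit 4, enqueue [6]
Visit 6, enqueue [1, 3]
Visit 1, enqueue [7]
Visit 3, enqueue []
Visit 7, enqueue [0, 2, 5]
Visit 0, enqueue []
Visit 2, enqueue []
Visit 5, enqueue []

BFS order: [4, 6, 1, 3, 7, 0, 2, 5]


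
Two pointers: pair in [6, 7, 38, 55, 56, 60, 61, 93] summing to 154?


lo=0(6)+hi=7(93)=99
lo=1(7)+hi=7(93)=100
lo=2(38)+hi=7(93)=131
lo=3(55)+hi=7(93)=148
lo=4(56)+hi=7(93)=149
lo=5(60)+hi=7(93)=153
lo=6(61)+hi=7(93)=154

Yes: 61+93=154


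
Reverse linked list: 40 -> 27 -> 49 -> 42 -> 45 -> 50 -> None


Step 1: curr=40, set curr.next=prev(None) | reversed so far: 40
Step 2: curr=27, set curr.next=prev(40) | reversed so far: 27 -> 40
Step 3: curr=49, set curr.next=prev(27) | reversed so far: 49 -> 27 -> 40
Step 4: curr=42, set curr.next=prev(49) | reversed so far: 42 -> 49 -> 27 -> 40
Step 5: curr=45, set curr.next=prev(42) | reversed so far: 45 -> 42 -> 49 -> 27 -> 40
Step 6: curr=50, set curr.next=prev(45) | reversed so far: 50 -> 45 -> 42 -> 49 -> 27 -> 40

50 -> 45 -> 42 -> 49 -> 27 -> 40 -> None


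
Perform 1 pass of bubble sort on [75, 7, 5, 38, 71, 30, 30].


Initial: [75, 7, 5, 38, 71, 30, 30]
Pass 1: [7, 5, 38, 71, 30, 30, 75] (6 swaps)

After 1 pass: [7, 5, 38, 71, 30, 30, 75]


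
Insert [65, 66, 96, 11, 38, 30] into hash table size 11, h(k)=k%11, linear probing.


Insert 65: h=10 -> slot 10
Insert 66: h=0 -> slot 0
Insert 96: h=8 -> slot 8
Insert 11: h=0, 1 probes -> slot 1
Insert 38: h=5 -> slot 5
Insert 30: h=8, 1 probes -> slot 9

Table: [66, 11, None, None, None, 38, None, None, 96, 30, 65]


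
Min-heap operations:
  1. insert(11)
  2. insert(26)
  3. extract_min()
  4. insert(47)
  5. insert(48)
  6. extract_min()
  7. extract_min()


insert(11) -> [11]
insert(26) -> [11, 26]
extract_min()->11, [26]
insert(47) -> [26, 47]
insert(48) -> [26, 47, 48]
extract_min()->26, [47, 48]
extract_min()->47, [48]

Final heap: [48]


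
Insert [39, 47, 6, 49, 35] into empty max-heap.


Insert 39: [39]
Insert 47: [47, 39]
Insert 6: [47, 39, 6]
Insert 49: [49, 47, 6, 39]
Insert 35: [49, 47, 6, 39, 35]

Final heap: [49, 47, 6, 39, 35]


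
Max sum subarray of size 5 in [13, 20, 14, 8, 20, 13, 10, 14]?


[0:5]: 75
[1:6]: 75
[2:7]: 65
[3:8]: 65

Max: 75 at [0:5]


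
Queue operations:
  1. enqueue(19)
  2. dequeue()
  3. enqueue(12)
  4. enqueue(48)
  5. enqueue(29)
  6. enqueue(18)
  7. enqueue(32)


enqueue(19) -> [19]
dequeue()->19, []
enqueue(12) -> [12]
enqueue(48) -> [12, 48]
enqueue(29) -> [12, 48, 29]
enqueue(18) -> [12, 48, 29, 18]
enqueue(32) -> [12, 48, 29, 18, 32]

Final queue: [12, 48, 29, 18, 32]


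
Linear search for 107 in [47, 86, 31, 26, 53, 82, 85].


i=0: 47!=107
i=1: 86!=107
i=2: 31!=107
i=3: 26!=107
i=4: 53!=107
i=5: 82!=107
i=6: 85!=107

Not found, 7 comps


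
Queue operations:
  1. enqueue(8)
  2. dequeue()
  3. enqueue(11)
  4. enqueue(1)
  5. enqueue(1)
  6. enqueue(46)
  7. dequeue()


enqueue(8) -> [8]
dequeue()->8, []
enqueue(11) -> [11]
enqueue(1) -> [11, 1]
enqueue(1) -> [11, 1, 1]
enqueue(46) -> [11, 1, 1, 46]
dequeue()->11, [1, 1, 46]

Final queue: [1, 1, 46]


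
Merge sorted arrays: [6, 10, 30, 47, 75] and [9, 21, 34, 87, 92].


Take 6 from A
Take 9 from B
Take 10 from A
Take 21 from B
Take 30 from A
Take 34 from B
Take 47 from A
Take 75 from A

Merged: [6, 9, 10, 21, 30, 34, 47, 75, 87, 92]


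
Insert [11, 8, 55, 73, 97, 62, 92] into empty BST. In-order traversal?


Insert 11: root
Insert 8: L from 11
Insert 55: R from 11
Insert 73: R from 11 -> R from 55
Insert 97: R from 11 -> R from 55 -> R from 73
Insert 62: R from 11 -> R from 55 -> L from 73
Insert 92: R from 11 -> R from 55 -> R from 73 -> L from 97

In-order: [8, 11, 55, 62, 73, 92, 97]


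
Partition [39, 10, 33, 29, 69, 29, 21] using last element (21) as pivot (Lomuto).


Pivot: 21
  10 <= 21: swap -> [10, 39, 33, 29, 69, 29, 21]
Place pivot at 1: [10, 21, 33, 29, 69, 29, 39]

Partitioned: [10, 21, 33, 29, 69, 29, 39]


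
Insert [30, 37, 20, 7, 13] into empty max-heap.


Insert 30: [30]
Insert 37: [37, 30]
Insert 20: [37, 30, 20]
Insert 7: [37, 30, 20, 7]
Insert 13: [37, 30, 20, 7, 13]

Final heap: [37, 30, 20, 7, 13]


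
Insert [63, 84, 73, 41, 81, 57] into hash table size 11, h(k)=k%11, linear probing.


Insert 63: h=8 -> slot 8
Insert 84: h=7 -> slot 7
Insert 73: h=7, 2 probes -> slot 9
Insert 41: h=8, 2 probes -> slot 10
Insert 81: h=4 -> slot 4
Insert 57: h=2 -> slot 2

Table: [None, None, 57, None, 81, None, None, 84, 63, 73, 41]


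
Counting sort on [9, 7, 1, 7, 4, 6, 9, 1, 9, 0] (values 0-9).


Input: [9, 7, 1, 7, 4, 6, 9, 1, 9, 0]
Counts: [1, 2, 0, 0, 1, 0, 1, 2, 0, 3]

Sorted: [0, 1, 1, 4, 6, 7, 7, 9, 9, 9]


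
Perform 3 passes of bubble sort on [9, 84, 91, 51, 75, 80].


Initial: [9, 84, 91, 51, 75, 80]
Pass 1: [9, 84, 51, 75, 80, 91] (3 swaps)
Pass 2: [9, 51, 75, 80, 84, 91] (3 swaps)
Pass 3: [9, 51, 75, 80, 84, 91] (0 swaps)

After 3 passes: [9, 51, 75, 80, 84, 91]


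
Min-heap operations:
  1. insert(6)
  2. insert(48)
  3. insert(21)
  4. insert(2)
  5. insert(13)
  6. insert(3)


insert(6) -> [6]
insert(48) -> [6, 48]
insert(21) -> [6, 48, 21]
insert(2) -> [2, 6, 21, 48]
insert(13) -> [2, 6, 21, 48, 13]
insert(3) -> [2, 6, 3, 48, 13, 21]

Final heap: [2, 6, 3, 48, 13, 21]


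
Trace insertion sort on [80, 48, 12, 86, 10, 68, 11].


Initial: [80, 48, 12, 86, 10, 68, 11]
Insert 48: [48, 80, 12, 86, 10, 68, 11]
Insert 12: [12, 48, 80, 86, 10, 68, 11]
Insert 86: [12, 48, 80, 86, 10, 68, 11]
Insert 10: [10, 12, 48, 80, 86, 68, 11]
Insert 68: [10, 12, 48, 68, 80, 86, 11]
Insert 11: [10, 11, 12, 48, 68, 80, 86]

Sorted: [10, 11, 12, 48, 68, 80, 86]


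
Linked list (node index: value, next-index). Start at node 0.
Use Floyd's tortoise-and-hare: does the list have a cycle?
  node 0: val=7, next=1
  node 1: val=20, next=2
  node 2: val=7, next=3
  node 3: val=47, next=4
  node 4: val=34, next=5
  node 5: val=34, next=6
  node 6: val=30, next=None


Floyd's tortoise (slow, +1) and hare (fast, +2):
  init: slow=0, fast=0
  step 1: slow=1, fast=2
  step 2: slow=2, fast=4
  step 3: slow=3, fast=6
  step 4: fast -> None, no cycle

Cycle: no


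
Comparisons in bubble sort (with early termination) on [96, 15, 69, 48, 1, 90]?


Algorithm: bubble sort (with early termination)
Input: [96, 15, 69, 48, 1, 90]
Sorted: [1, 15, 48, 69, 90, 96]

15


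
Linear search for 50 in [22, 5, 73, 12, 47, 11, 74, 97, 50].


i=0: 22!=50
i=1: 5!=50
i=2: 73!=50
i=3: 12!=50
i=4: 47!=50
i=5: 11!=50
i=6: 74!=50
i=7: 97!=50
i=8: 50==50 found!

Found at 8, 9 comps


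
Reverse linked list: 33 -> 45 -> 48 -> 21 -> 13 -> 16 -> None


Step 1: curr=33, set curr.next=prev(None) | reversed so far: 33
Step 2: curr=45, set curr.next=prev(33) | reversed so far: 45 -> 33
Step 3: curr=48, set curr.next=prev(45) | reversed so far: 48 -> 45 -> 33
Step 4: curr=21, set curr.next=prev(48) | reversed so far: 21 -> 48 -> 45 -> 33
Step 5: curr=13, set curr.next=prev(21) | reversed so far: 13 -> 21 -> 48 -> 45 -> 33
Step 6: curr=16, set curr.next=prev(13) | reversed so far: 16 -> 13 -> 21 -> 48 -> 45 -> 33

16 -> 13 -> 21 -> 48 -> 45 -> 33 -> None


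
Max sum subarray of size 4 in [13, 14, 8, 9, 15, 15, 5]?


[0:4]: 44
[1:5]: 46
[2:6]: 47
[3:7]: 44

Max: 47 at [2:6]


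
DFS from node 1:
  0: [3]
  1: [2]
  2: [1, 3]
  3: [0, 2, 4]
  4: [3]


Visit 1, push [2]
Visit 2, push [3]
Visit 3, push [4, 0]
Visit 0, push []
Visit 4, push []

DFS order: [1, 2, 3, 0, 4]


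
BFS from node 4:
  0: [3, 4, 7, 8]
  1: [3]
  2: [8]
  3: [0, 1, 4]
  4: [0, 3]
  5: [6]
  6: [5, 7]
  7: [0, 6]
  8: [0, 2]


Visit 4, enqueue [0, 3]
Visit 0, enqueue [7, 8]
Visit 3, enqueue [1]
Visit 7, enqueue [6]
Visit 8, enqueue [2]
Visit 1, enqueue []
Visit 6, enqueue [5]
Visit 2, enqueue []
Visit 5, enqueue []

BFS order: [4, 0, 3, 7, 8, 1, 6, 2, 5]


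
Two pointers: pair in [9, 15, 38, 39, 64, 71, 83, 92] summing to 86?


lo=0(9)+hi=7(92)=101
lo=0(9)+hi=6(83)=92
lo=0(9)+hi=5(71)=80
lo=1(15)+hi=5(71)=86

Yes: 15+71=86


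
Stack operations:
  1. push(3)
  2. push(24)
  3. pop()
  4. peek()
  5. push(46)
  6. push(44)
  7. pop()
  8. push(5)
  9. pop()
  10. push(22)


push(3) -> [3]
push(24) -> [3, 24]
pop()->24, [3]
peek()->3
push(46) -> [3, 46]
push(44) -> [3, 46, 44]
pop()->44, [3, 46]
push(5) -> [3, 46, 5]
pop()->5, [3, 46]
push(22) -> [3, 46, 22]

Final stack: [3, 46, 22]


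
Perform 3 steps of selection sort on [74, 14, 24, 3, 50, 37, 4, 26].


Initial: [74, 14, 24, 3, 50, 37, 4, 26]
Step 1: min=3 at 3
  Swap: [3, 14, 24, 74, 50, 37, 4, 26]
Step 2: min=4 at 6
  Swap: [3, 4, 24, 74, 50, 37, 14, 26]
Step 3: min=14 at 6
  Swap: [3, 4, 14, 74, 50, 37, 24, 26]

After 3 steps: [3, 4, 14, 74, 50, 37, 24, 26]


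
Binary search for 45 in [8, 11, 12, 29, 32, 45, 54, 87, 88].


Step 1: lo=0, hi=8, mid=4, val=32
Step 2: lo=5, hi=8, mid=6, val=54
Step 3: lo=5, hi=5, mid=5, val=45

Found at index 5


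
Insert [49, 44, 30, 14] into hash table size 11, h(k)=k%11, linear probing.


Insert 49: h=5 -> slot 5
Insert 44: h=0 -> slot 0
Insert 30: h=8 -> slot 8
Insert 14: h=3 -> slot 3

Table: [44, None, None, 14, None, 49, None, None, 30, None, None]


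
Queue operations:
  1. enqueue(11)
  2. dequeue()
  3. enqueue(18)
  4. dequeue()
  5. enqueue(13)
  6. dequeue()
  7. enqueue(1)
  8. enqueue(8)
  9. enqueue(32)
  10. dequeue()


enqueue(11) -> [11]
dequeue()->11, []
enqueue(18) -> [18]
dequeue()->18, []
enqueue(13) -> [13]
dequeue()->13, []
enqueue(1) -> [1]
enqueue(8) -> [1, 8]
enqueue(32) -> [1, 8, 32]
dequeue()->1, [8, 32]

Final queue: [8, 32]


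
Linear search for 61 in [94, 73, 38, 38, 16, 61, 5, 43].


i=0: 94!=61
i=1: 73!=61
i=2: 38!=61
i=3: 38!=61
i=4: 16!=61
i=5: 61==61 found!

Found at 5, 6 comps


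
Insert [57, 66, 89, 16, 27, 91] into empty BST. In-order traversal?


Insert 57: root
Insert 66: R from 57
Insert 89: R from 57 -> R from 66
Insert 16: L from 57
Insert 27: L from 57 -> R from 16
Insert 91: R from 57 -> R from 66 -> R from 89

In-order: [16, 27, 57, 66, 89, 91]


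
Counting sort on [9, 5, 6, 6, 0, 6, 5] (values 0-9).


Input: [9, 5, 6, 6, 0, 6, 5]
Counts: [1, 0, 0, 0, 0, 2, 3, 0, 0, 1]

Sorted: [0, 5, 5, 6, 6, 6, 9]


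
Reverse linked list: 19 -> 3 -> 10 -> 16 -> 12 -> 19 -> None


Step 1: curr=19, set curr.next=prev(None) | reversed so far: 19
Step 2: curr=3, set curr.next=prev(19) | reversed so far: 3 -> 19
Step 3: curr=10, set curr.next=prev(3) | reversed so far: 10 -> 3 -> 19
Step 4: curr=16, set curr.next=prev(10) | reversed so far: 16 -> 10 -> 3 -> 19
Step 5: curr=12, set curr.next=prev(16) | reversed so far: 12 -> 16 -> 10 -> 3 -> 19
Step 6: curr=19, set curr.next=prev(12) | reversed so far: 19 -> 12 -> 16 -> 10 -> 3 -> 19

19 -> 12 -> 16 -> 10 -> 3 -> 19 -> None


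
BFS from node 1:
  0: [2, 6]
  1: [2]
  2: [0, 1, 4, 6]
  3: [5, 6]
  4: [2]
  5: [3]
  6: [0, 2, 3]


Visit 1, enqueue [2]
Visit 2, enqueue [0, 4, 6]
Visit 0, enqueue []
Visit 4, enqueue []
Visit 6, enqueue [3]
Visit 3, enqueue [5]
Visit 5, enqueue []

BFS order: [1, 2, 0, 4, 6, 3, 5]


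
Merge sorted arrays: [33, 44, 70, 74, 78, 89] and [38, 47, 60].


Take 33 from A
Take 38 from B
Take 44 from A
Take 47 from B
Take 60 from B

Merged: [33, 38, 44, 47, 60, 70, 74, 78, 89]


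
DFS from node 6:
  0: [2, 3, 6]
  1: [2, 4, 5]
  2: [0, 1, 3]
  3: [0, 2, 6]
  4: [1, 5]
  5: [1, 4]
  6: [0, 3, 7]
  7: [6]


Visit 6, push [7, 3, 0]
Visit 0, push [3, 2]
Visit 2, push [3, 1]
Visit 1, push [5, 4]
Visit 4, push [5]
Visit 5, push []
Visit 3, push []
Visit 7, push []

DFS order: [6, 0, 2, 1, 4, 5, 3, 7]


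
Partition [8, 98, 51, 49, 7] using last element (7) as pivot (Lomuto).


Pivot: 7
Place pivot at 0: [7, 98, 51, 49, 8]

Partitioned: [7, 98, 51, 49, 8]


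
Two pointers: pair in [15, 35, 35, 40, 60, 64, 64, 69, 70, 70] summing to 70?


lo=0(15)+hi=9(70)=85
lo=0(15)+hi=8(70)=85
lo=0(15)+hi=7(69)=84
lo=0(15)+hi=6(64)=79
lo=0(15)+hi=5(64)=79
lo=0(15)+hi=4(60)=75
lo=0(15)+hi=3(40)=55
lo=1(35)+hi=3(40)=75
lo=1(35)+hi=2(35)=70

Yes: 35+35=70


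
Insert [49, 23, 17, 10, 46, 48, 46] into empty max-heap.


Insert 49: [49]
Insert 23: [49, 23]
Insert 17: [49, 23, 17]
Insert 10: [49, 23, 17, 10]
Insert 46: [49, 46, 17, 10, 23]
Insert 48: [49, 46, 48, 10, 23, 17]
Insert 46: [49, 46, 48, 10, 23, 17, 46]

Final heap: [49, 46, 48, 10, 23, 17, 46]


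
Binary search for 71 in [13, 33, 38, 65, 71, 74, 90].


Step 1: lo=0, hi=6, mid=3, val=65
Step 2: lo=4, hi=6, mid=5, val=74
Step 3: lo=4, hi=4, mid=4, val=71

Found at index 4


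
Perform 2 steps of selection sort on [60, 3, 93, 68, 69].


Initial: [60, 3, 93, 68, 69]
Step 1: min=3 at 1
  Swap: [3, 60, 93, 68, 69]
Step 2: min=60 at 1
  Swap: [3, 60, 93, 68, 69]

After 2 steps: [3, 60, 93, 68, 69]


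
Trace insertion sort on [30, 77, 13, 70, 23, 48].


Initial: [30, 77, 13, 70, 23, 48]
Insert 77: [30, 77, 13, 70, 23, 48]
Insert 13: [13, 30, 77, 70, 23, 48]
Insert 70: [13, 30, 70, 77, 23, 48]
Insert 23: [13, 23, 30, 70, 77, 48]
Insert 48: [13, 23, 30, 48, 70, 77]

Sorted: [13, 23, 30, 48, 70, 77]


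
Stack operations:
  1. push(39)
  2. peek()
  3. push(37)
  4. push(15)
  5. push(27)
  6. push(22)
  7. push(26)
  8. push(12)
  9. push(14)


push(39) -> [39]
peek()->39
push(37) -> [39, 37]
push(15) -> [39, 37, 15]
push(27) -> [39, 37, 15, 27]
push(22) -> [39, 37, 15, 27, 22]
push(26) -> [39, 37, 15, 27, 22, 26]
push(12) -> [39, 37, 15, 27, 22, 26, 12]
push(14) -> [39, 37, 15, 27, 22, 26, 12, 14]

Final stack: [39, 37, 15, 27, 22, 26, 12, 14]


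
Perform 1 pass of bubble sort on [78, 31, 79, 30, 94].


Initial: [78, 31, 79, 30, 94]
Pass 1: [31, 78, 30, 79, 94] (2 swaps)

After 1 pass: [31, 78, 30, 79, 94]


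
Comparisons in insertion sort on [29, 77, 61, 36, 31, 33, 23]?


Algorithm: insertion sort
Input: [29, 77, 61, 36, 31, 33, 23]
Sorted: [23, 29, 31, 33, 36, 61, 77]

20


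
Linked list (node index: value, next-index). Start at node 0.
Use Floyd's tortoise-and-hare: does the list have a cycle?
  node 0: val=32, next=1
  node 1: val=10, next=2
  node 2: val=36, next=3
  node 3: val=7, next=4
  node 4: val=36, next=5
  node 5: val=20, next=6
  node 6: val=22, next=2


Floyd's tortoise (slow, +1) and hare (fast, +2):
  init: slow=0, fast=0
  step 1: slow=1, fast=2
  step 2: slow=2, fast=4
  step 3: slow=3, fast=6
  step 4: slow=4, fast=3
  step 5: slow=5, fast=5
  slow == fast at node 5: cycle detected

Cycle: yes


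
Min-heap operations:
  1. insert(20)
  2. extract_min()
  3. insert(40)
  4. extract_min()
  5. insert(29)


insert(20) -> [20]
extract_min()->20, []
insert(40) -> [40]
extract_min()->40, []
insert(29) -> [29]

Final heap: [29]


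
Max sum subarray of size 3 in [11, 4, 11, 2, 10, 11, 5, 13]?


[0:3]: 26
[1:4]: 17
[2:5]: 23
[3:6]: 23
[4:7]: 26
[5:8]: 29

Max: 29 at [5:8]


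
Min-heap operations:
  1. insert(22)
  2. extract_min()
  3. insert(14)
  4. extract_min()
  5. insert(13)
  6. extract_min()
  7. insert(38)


insert(22) -> [22]
extract_min()->22, []
insert(14) -> [14]
extract_min()->14, []
insert(13) -> [13]
extract_min()->13, []
insert(38) -> [38]

Final heap: [38]


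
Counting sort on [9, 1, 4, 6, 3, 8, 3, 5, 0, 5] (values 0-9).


Input: [9, 1, 4, 6, 3, 8, 3, 5, 0, 5]
Counts: [1, 1, 0, 2, 1, 2, 1, 0, 1, 1]

Sorted: [0, 1, 3, 3, 4, 5, 5, 6, 8, 9]


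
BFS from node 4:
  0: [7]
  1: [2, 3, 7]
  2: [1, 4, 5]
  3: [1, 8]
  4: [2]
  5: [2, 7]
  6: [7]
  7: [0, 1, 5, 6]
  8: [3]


Visit 4, enqueue [2]
Visit 2, enqueue [1, 5]
Visit 1, enqueue [3, 7]
Visit 5, enqueue []
Visit 3, enqueue [8]
Visit 7, enqueue [0, 6]
Visit 8, enqueue []
Visit 0, enqueue []
Visit 6, enqueue []

BFS order: [4, 2, 1, 5, 3, 7, 8, 0, 6]


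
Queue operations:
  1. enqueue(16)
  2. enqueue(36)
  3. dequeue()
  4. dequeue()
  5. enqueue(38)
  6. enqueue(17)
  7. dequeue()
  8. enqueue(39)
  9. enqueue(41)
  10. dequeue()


enqueue(16) -> [16]
enqueue(36) -> [16, 36]
dequeue()->16, [36]
dequeue()->36, []
enqueue(38) -> [38]
enqueue(17) -> [38, 17]
dequeue()->38, [17]
enqueue(39) -> [17, 39]
enqueue(41) -> [17, 39, 41]
dequeue()->17, [39, 41]

Final queue: [39, 41]


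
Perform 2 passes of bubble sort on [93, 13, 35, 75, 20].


Initial: [93, 13, 35, 75, 20]
Pass 1: [13, 35, 75, 20, 93] (4 swaps)
Pass 2: [13, 35, 20, 75, 93] (1 swaps)

After 2 passes: [13, 35, 20, 75, 93]


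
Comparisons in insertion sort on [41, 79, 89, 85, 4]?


Algorithm: insertion sort
Input: [41, 79, 89, 85, 4]
Sorted: [4, 41, 79, 85, 89]

8


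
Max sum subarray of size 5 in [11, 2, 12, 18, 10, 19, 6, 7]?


[0:5]: 53
[1:6]: 61
[2:7]: 65
[3:8]: 60

Max: 65 at [2:7]


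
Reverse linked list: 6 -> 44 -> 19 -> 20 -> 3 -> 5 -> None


Step 1: curr=6, set curr.next=prev(None) | reversed so far: 6
Step 2: curr=44, set curr.next=prev(6) | reversed so far: 44 -> 6
Step 3: curr=19, set curr.next=prev(44) | reversed so far: 19 -> 44 -> 6
Step 4: curr=20, set curr.next=prev(19) | reversed so far: 20 -> 19 -> 44 -> 6
Step 5: curr=3, set curr.next=prev(20) | reversed so far: 3 -> 20 -> 19 -> 44 -> 6
Step 6: curr=5, set curr.next=prev(3) | reversed so far: 5 -> 3 -> 20 -> 19 -> 44 -> 6

5 -> 3 -> 20 -> 19 -> 44 -> 6 -> None


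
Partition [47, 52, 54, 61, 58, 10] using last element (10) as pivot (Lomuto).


Pivot: 10
Place pivot at 0: [10, 52, 54, 61, 58, 47]

Partitioned: [10, 52, 54, 61, 58, 47]


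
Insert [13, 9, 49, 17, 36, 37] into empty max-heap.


Insert 13: [13]
Insert 9: [13, 9]
Insert 49: [49, 9, 13]
Insert 17: [49, 17, 13, 9]
Insert 36: [49, 36, 13, 9, 17]
Insert 37: [49, 36, 37, 9, 17, 13]

Final heap: [49, 36, 37, 9, 17, 13]


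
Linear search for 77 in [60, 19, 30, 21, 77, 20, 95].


i=0: 60!=77
i=1: 19!=77
i=2: 30!=77
i=3: 21!=77
i=4: 77==77 found!

Found at 4, 5 comps


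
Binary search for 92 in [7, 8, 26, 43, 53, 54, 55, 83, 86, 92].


Step 1: lo=0, hi=9, mid=4, val=53
Step 2: lo=5, hi=9, mid=7, val=83
Step 3: lo=8, hi=9, mid=8, val=86
Step 4: lo=9, hi=9, mid=9, val=92

Found at index 9


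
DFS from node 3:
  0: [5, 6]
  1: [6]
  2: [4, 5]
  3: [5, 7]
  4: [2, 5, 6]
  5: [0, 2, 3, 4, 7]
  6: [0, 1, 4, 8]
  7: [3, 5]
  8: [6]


Visit 3, push [7, 5]
Visit 5, push [7, 4, 2, 0]
Visit 0, push [6]
Visit 6, push [8, 4, 1]
Visit 1, push []
Visit 4, push [2]
Visit 2, push []
Visit 8, push []
Visit 7, push []

DFS order: [3, 5, 0, 6, 1, 4, 2, 8, 7]


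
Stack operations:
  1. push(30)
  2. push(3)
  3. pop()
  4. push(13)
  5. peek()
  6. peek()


push(30) -> [30]
push(3) -> [30, 3]
pop()->3, [30]
push(13) -> [30, 13]
peek()->13
peek()->13

Final stack: [30, 13]


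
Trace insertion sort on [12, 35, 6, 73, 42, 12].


Initial: [12, 35, 6, 73, 42, 12]
Insert 35: [12, 35, 6, 73, 42, 12]
Insert 6: [6, 12, 35, 73, 42, 12]
Insert 73: [6, 12, 35, 73, 42, 12]
Insert 42: [6, 12, 35, 42, 73, 12]
Insert 12: [6, 12, 12, 35, 42, 73]

Sorted: [6, 12, 12, 35, 42, 73]


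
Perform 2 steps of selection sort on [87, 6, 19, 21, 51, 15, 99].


Initial: [87, 6, 19, 21, 51, 15, 99]
Step 1: min=6 at 1
  Swap: [6, 87, 19, 21, 51, 15, 99]
Step 2: min=15 at 5
  Swap: [6, 15, 19, 21, 51, 87, 99]

After 2 steps: [6, 15, 19, 21, 51, 87, 99]


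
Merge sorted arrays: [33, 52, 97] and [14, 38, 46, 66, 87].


Take 14 from B
Take 33 from A
Take 38 from B
Take 46 from B
Take 52 from A
Take 66 from B
Take 87 from B

Merged: [14, 33, 38, 46, 52, 66, 87, 97]


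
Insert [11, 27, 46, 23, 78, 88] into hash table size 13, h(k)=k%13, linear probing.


Insert 11: h=11 -> slot 11
Insert 27: h=1 -> slot 1
Insert 46: h=7 -> slot 7
Insert 23: h=10 -> slot 10
Insert 78: h=0 -> slot 0
Insert 88: h=10, 2 probes -> slot 12

Table: [78, 27, None, None, None, None, None, 46, None, None, 23, 11, 88]


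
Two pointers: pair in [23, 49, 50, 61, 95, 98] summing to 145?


lo=0(23)+hi=5(98)=121
lo=1(49)+hi=5(98)=147
lo=1(49)+hi=4(95)=144
lo=2(50)+hi=4(95)=145

Yes: 50+95=145


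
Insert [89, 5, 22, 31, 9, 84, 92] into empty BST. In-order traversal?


Insert 89: root
Insert 5: L from 89
Insert 22: L from 89 -> R from 5
Insert 31: L from 89 -> R from 5 -> R from 22
Insert 9: L from 89 -> R from 5 -> L from 22
Insert 84: L from 89 -> R from 5 -> R from 22 -> R from 31
Insert 92: R from 89

In-order: [5, 9, 22, 31, 84, 89, 92]


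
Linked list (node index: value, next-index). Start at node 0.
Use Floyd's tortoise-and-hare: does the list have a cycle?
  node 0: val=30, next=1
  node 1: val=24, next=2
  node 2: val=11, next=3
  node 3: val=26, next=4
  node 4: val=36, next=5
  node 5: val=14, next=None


Floyd's tortoise (slow, +1) and hare (fast, +2):
  init: slow=0, fast=0
  step 1: slow=1, fast=2
  step 2: slow=2, fast=4
  step 3: fast 4->5->None, no cycle

Cycle: no


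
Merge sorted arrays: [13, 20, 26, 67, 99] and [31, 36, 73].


Take 13 from A
Take 20 from A
Take 26 from A
Take 31 from B
Take 36 from B
Take 67 from A
Take 73 from B

Merged: [13, 20, 26, 31, 36, 67, 73, 99]


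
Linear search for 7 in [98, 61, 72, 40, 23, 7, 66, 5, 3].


i=0: 98!=7
i=1: 61!=7
i=2: 72!=7
i=3: 40!=7
i=4: 23!=7
i=5: 7==7 found!

Found at 5, 6 comps


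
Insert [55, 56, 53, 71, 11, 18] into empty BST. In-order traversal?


Insert 55: root
Insert 56: R from 55
Insert 53: L from 55
Insert 71: R from 55 -> R from 56
Insert 11: L from 55 -> L from 53
Insert 18: L from 55 -> L from 53 -> R from 11

In-order: [11, 18, 53, 55, 56, 71]


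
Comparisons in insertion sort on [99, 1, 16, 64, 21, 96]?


Algorithm: insertion sort
Input: [99, 1, 16, 64, 21, 96]
Sorted: [1, 16, 21, 64, 96, 99]

10


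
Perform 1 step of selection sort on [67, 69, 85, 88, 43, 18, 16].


Initial: [67, 69, 85, 88, 43, 18, 16]
Step 1: min=16 at 6
  Swap: [16, 69, 85, 88, 43, 18, 67]

After 1 step: [16, 69, 85, 88, 43, 18, 67]


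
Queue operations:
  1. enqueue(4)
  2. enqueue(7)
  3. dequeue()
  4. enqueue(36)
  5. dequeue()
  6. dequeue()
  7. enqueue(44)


enqueue(4) -> [4]
enqueue(7) -> [4, 7]
dequeue()->4, [7]
enqueue(36) -> [7, 36]
dequeue()->7, [36]
dequeue()->36, []
enqueue(44) -> [44]

Final queue: [44]


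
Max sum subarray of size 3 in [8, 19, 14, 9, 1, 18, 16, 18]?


[0:3]: 41
[1:4]: 42
[2:5]: 24
[3:6]: 28
[4:7]: 35
[5:8]: 52

Max: 52 at [5:8]


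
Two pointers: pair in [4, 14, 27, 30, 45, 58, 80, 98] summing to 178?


lo=0(4)+hi=7(98)=102
lo=1(14)+hi=7(98)=112
lo=2(27)+hi=7(98)=125
lo=3(30)+hi=7(98)=128
lo=4(45)+hi=7(98)=143
lo=5(58)+hi=7(98)=156
lo=6(80)+hi=7(98)=178

Yes: 80+98=178


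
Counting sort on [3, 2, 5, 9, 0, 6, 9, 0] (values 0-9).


Input: [3, 2, 5, 9, 0, 6, 9, 0]
Counts: [2, 0, 1, 1, 0, 1, 1, 0, 0, 2]

Sorted: [0, 0, 2, 3, 5, 6, 9, 9]


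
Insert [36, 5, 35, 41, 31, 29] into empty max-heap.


Insert 36: [36]
Insert 5: [36, 5]
Insert 35: [36, 5, 35]
Insert 41: [41, 36, 35, 5]
Insert 31: [41, 36, 35, 5, 31]
Insert 29: [41, 36, 35, 5, 31, 29]

Final heap: [41, 36, 35, 5, 31, 29]


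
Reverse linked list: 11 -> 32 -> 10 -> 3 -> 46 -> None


Step 1: curr=11, set curr.next=prev(None) | reversed so far: 11
Step 2: curr=32, set curr.next=prev(11) | reversed so far: 32 -> 11
Step 3: curr=10, set curr.next=prev(32) | reversed so far: 10 -> 32 -> 11
Step 4: curr=3, set curr.next=prev(10) | reversed so far: 3 -> 10 -> 32 -> 11
Step 5: curr=46, set curr.next=prev(3) | reversed so far: 46 -> 3 -> 10 -> 32 -> 11

46 -> 3 -> 10 -> 32 -> 11 -> None


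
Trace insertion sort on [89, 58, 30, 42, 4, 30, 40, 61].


Initial: [89, 58, 30, 42, 4, 30, 40, 61]
Insert 58: [58, 89, 30, 42, 4, 30, 40, 61]
Insert 30: [30, 58, 89, 42, 4, 30, 40, 61]
Insert 42: [30, 42, 58, 89, 4, 30, 40, 61]
Insert 4: [4, 30, 42, 58, 89, 30, 40, 61]
Insert 30: [4, 30, 30, 42, 58, 89, 40, 61]
Insert 40: [4, 30, 30, 40, 42, 58, 89, 61]
Insert 61: [4, 30, 30, 40, 42, 58, 61, 89]

Sorted: [4, 30, 30, 40, 42, 58, 61, 89]


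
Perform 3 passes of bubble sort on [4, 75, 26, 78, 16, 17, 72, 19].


Initial: [4, 75, 26, 78, 16, 17, 72, 19]
Pass 1: [4, 26, 75, 16, 17, 72, 19, 78] (5 swaps)
Pass 2: [4, 26, 16, 17, 72, 19, 75, 78] (4 swaps)
Pass 3: [4, 16, 17, 26, 19, 72, 75, 78] (3 swaps)

After 3 passes: [4, 16, 17, 26, 19, 72, 75, 78]
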